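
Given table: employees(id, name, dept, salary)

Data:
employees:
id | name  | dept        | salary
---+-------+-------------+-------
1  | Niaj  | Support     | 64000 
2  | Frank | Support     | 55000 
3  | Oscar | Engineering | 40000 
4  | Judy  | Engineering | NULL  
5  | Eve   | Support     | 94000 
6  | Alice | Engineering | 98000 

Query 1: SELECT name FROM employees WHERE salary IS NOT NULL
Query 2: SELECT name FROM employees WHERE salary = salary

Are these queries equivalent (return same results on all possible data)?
Yes, equivalent

Both queries return: [('Alice',), ('Eve',), ('Frank',), ('Niaj',), ('Oscar',)]

Reason: IS NOT NULL vs self-equality (both exclude NULLs)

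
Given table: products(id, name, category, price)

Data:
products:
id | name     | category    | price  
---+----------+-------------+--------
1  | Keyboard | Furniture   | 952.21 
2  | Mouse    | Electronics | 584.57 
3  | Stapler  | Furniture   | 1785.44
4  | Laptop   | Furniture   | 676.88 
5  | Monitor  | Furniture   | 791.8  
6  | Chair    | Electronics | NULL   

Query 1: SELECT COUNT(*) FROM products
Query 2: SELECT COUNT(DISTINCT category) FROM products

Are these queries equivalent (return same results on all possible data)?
No, not equivalent

Query 1 returns: [(6,)]
Query 2 returns: [(2,)]

Reason: COUNT(*) counts rows, COUNT(DISTINCT category) counts unique categorys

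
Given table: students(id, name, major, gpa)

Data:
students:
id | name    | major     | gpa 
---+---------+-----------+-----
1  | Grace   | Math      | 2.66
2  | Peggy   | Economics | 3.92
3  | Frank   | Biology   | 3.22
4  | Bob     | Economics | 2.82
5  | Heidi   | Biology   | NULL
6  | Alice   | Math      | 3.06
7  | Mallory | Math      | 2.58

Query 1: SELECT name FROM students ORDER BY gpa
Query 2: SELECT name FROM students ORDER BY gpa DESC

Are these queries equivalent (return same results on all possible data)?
No, not equivalent

Query 1 returns: [('Heidi',), ('Mallory',), ('Grace',), ('Bob',), ('Alice',), ('Frank',), ('Peggy',)]
Query 2 returns: [('Peggy',), ('Frank',), ('Alice',), ('Bob',), ('Grace',), ('Mallory',), ('Heidi',)]

Reason: ASC vs DESC gives opposite ordering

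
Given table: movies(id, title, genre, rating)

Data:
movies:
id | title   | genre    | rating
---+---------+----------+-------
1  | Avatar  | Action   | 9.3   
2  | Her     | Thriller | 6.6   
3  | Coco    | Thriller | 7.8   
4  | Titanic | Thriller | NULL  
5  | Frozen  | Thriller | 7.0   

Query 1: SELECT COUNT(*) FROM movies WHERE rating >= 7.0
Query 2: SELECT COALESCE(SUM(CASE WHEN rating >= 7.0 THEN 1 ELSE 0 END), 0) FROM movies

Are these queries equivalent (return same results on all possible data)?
Yes, equivalent

Both queries return: [(3,)]

Reason: COUNT with WHERE vs conditional SUM (COALESCE handles empty-table NULL)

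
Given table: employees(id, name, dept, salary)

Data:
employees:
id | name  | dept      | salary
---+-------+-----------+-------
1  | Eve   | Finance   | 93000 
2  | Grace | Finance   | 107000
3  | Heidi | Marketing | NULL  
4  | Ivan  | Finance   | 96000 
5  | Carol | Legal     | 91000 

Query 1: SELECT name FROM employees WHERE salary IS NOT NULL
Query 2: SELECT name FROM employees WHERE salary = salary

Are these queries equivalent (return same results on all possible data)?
Yes, equivalent

Both queries return: [('Carol',), ('Eve',), ('Grace',), ('Ivan',)]

Reason: IS NOT NULL vs self-equality (both exclude NULLs)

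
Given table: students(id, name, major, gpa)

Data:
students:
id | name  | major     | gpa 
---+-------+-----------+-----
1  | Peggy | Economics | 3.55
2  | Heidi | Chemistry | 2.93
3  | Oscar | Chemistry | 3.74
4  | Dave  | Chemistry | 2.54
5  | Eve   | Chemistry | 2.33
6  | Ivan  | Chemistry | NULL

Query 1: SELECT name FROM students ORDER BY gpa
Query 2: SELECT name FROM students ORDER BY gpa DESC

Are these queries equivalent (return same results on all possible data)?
No, not equivalent

Query 1 returns: [('Ivan',), ('Eve',), ('Dave',), ('Heidi',), ('Peggy',), ('Oscar',)]
Query 2 returns: [('Oscar',), ('Peggy',), ('Heidi',), ('Dave',), ('Eve',), ('Ivan',)]

Reason: ASC vs DESC gives opposite ordering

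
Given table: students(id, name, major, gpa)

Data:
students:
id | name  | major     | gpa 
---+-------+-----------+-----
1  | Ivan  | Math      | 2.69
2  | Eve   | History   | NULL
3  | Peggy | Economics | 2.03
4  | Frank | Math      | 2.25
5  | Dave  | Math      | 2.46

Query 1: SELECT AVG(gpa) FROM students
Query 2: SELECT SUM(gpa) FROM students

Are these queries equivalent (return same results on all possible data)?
No, not equivalent

Query 1 returns: [(2.3575,)]
Query 2 returns: [(9.43,)]

Reason: AVG vs SUM give different aggregate values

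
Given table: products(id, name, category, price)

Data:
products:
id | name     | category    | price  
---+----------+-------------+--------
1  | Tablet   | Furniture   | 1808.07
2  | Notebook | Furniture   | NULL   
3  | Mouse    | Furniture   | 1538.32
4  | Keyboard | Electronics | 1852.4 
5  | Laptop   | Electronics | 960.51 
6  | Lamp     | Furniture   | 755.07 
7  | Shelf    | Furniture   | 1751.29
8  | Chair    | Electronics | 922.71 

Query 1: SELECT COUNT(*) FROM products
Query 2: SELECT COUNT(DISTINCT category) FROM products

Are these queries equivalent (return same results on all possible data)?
No, not equivalent

Query 1 returns: [(8,)]
Query 2 returns: [(2,)]

Reason: COUNT(*) counts rows, COUNT(DISTINCT category) counts unique categorys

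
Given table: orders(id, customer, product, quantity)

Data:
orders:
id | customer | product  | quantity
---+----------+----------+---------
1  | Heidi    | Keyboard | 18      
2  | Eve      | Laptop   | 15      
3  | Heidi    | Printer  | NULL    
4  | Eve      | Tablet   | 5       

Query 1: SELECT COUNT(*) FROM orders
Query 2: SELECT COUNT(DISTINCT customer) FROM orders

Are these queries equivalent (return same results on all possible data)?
No, not equivalent

Query 1 returns: [(4,)]
Query 2 returns: [(2,)]

Reason: COUNT(*) counts rows, COUNT(DISTINCT customer) counts unique customers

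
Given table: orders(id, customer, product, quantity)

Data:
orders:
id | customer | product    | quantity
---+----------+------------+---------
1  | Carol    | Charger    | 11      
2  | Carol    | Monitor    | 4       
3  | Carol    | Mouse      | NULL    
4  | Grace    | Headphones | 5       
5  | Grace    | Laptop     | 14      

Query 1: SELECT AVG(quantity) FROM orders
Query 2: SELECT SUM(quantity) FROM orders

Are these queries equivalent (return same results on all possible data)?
No, not equivalent

Query 1 returns: [(8.5,)]
Query 2 returns: [(34,)]

Reason: AVG vs SUM give different aggregate values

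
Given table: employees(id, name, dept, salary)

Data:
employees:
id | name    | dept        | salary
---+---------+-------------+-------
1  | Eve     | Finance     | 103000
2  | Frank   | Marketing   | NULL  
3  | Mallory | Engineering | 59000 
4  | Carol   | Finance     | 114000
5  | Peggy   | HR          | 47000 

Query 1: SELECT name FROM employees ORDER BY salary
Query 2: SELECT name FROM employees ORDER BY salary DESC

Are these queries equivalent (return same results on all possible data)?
No, not equivalent

Query 1 returns: [('Frank',), ('Peggy',), ('Mallory',), ('Eve',), ('Carol',)]
Query 2 returns: [('Carol',), ('Eve',), ('Mallory',), ('Peggy',), ('Frank',)]

Reason: ASC vs DESC gives opposite ordering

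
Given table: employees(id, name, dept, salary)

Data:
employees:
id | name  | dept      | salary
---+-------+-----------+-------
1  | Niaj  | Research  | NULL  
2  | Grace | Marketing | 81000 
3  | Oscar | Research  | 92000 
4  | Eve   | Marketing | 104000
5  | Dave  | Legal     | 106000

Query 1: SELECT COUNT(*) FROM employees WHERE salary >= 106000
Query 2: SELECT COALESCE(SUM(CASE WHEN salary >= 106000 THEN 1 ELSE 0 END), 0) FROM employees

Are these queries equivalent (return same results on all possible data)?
Yes, equivalent

Both queries return: [(1,)]

Reason: COUNT with WHERE vs conditional SUM (COALESCE handles empty-table NULL)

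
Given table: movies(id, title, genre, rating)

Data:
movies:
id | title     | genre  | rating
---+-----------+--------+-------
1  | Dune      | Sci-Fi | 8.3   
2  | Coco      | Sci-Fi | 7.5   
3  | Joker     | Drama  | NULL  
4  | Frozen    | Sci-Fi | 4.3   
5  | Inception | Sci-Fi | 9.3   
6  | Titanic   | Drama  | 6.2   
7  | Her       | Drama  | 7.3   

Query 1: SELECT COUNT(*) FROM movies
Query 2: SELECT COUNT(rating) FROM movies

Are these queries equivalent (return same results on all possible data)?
No, not equivalent

Query 1 returns: [(7,)]
Query 2 returns: [(6,)]

Reason: COUNT(*) includes NULLs, COUNT(column) excludes them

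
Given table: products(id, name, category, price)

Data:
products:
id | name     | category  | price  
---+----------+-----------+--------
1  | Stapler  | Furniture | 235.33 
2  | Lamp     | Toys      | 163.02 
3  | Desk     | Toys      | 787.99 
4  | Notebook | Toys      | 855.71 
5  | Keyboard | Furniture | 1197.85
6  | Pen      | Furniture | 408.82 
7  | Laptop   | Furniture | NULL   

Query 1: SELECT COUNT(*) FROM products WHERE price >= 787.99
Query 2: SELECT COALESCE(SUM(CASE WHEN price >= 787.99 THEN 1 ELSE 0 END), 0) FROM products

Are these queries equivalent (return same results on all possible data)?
Yes, equivalent

Both queries return: [(3,)]

Reason: COUNT with WHERE vs conditional SUM (COALESCE handles empty-table NULL)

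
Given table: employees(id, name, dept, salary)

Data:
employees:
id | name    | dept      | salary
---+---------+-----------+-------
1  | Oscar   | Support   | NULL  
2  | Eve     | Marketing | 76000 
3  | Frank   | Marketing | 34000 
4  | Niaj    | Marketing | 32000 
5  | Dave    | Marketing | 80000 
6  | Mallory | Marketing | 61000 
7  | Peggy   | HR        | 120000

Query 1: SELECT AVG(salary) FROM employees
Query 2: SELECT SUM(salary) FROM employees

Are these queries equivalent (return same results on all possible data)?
No, not equivalent

Query 1 returns: [(67166.66666666667,)]
Query 2 returns: [(403000,)]

Reason: AVG vs SUM give different aggregate values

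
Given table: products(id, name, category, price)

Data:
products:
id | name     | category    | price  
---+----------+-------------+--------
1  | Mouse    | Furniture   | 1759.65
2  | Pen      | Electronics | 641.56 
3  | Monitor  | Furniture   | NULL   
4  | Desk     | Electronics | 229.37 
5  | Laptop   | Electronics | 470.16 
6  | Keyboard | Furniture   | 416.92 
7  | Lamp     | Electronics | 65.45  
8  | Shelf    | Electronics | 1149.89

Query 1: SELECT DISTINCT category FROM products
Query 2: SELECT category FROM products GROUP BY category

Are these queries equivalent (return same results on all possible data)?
Yes, equivalent

Both queries return: [('Electronics',), ('Furniture',)]

Reason: Both get unique categorys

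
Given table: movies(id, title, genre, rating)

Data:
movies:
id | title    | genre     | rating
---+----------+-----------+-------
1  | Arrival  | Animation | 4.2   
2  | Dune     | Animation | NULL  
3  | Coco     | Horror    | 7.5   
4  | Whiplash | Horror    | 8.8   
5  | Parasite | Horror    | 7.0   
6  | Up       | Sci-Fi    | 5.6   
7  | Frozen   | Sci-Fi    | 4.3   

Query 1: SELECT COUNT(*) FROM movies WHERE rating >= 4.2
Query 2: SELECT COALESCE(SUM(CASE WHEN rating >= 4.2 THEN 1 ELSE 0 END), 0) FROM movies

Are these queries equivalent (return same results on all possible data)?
Yes, equivalent

Both queries return: [(6,)]

Reason: COUNT with WHERE vs conditional SUM (COALESCE handles empty-table NULL)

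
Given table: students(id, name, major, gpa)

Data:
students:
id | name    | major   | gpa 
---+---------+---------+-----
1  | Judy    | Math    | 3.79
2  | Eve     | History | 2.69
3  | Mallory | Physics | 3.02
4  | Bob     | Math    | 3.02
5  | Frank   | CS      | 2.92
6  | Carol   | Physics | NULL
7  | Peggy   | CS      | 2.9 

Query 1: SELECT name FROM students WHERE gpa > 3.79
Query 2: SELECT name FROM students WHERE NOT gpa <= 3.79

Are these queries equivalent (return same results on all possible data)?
Yes, equivalent

Both queries return: []

Reason: Both filter gpa > 3.79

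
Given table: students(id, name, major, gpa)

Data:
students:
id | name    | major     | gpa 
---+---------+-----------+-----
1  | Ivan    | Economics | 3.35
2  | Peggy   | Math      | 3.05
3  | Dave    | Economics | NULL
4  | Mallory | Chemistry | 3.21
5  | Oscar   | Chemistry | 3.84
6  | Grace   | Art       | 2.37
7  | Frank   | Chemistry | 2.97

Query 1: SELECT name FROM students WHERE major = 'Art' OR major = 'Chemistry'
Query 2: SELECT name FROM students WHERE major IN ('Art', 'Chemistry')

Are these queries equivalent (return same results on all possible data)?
Yes, equivalent

Both queries return: [('Frank',), ('Grace',), ('Mallory',), ('Oscar',)]

Reason: OR vs IN are equivalent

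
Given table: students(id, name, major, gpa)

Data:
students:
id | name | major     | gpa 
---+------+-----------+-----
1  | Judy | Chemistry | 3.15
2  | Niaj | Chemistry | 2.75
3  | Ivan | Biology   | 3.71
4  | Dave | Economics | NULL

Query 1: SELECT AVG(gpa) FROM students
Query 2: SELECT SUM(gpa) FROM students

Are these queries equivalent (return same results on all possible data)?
No, not equivalent

Query 1 returns: [(3.203333333333333,)]
Query 2 returns: [(9.61,)]

Reason: AVG vs SUM give different aggregate values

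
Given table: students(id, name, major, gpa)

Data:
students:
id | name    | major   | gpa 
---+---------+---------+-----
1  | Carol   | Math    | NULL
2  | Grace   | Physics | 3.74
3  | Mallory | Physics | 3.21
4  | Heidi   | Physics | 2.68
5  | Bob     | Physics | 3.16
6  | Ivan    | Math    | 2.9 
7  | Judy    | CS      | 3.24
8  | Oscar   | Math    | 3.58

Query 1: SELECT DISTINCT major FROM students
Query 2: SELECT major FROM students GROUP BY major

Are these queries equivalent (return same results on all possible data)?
Yes, equivalent

Both queries return: [('CS',), ('Math',), ('Physics',)]

Reason: Both get unique majors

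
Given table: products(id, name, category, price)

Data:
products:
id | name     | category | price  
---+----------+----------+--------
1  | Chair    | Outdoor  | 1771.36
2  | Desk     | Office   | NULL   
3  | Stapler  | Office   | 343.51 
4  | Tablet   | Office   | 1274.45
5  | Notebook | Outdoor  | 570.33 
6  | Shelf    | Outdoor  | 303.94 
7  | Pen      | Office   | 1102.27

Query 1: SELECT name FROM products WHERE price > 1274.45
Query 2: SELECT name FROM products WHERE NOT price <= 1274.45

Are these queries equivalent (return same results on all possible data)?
Yes, equivalent

Both queries return: [('Chair',)]

Reason: Both filter price > 1274.45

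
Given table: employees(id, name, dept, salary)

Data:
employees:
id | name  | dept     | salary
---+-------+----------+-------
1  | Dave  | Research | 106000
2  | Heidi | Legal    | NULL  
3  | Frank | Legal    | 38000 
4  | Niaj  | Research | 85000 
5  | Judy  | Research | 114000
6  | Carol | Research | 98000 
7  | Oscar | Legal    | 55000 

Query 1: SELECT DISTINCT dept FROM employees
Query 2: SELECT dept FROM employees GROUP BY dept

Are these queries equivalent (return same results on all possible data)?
Yes, equivalent

Both queries return: [('Legal',), ('Research',)]

Reason: Both get unique depts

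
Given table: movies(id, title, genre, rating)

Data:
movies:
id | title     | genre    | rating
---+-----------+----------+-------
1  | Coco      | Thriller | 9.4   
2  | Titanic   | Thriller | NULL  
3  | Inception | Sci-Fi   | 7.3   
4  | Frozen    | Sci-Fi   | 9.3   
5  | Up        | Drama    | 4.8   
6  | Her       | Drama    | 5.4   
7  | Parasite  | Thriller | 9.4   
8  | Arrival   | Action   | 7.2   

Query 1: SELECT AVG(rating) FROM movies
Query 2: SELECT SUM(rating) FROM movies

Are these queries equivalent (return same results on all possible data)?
No, not equivalent

Query 1 returns: [(7.542857142857144,)]
Query 2 returns: [(52.800000000000004,)]

Reason: AVG vs SUM give different aggregate values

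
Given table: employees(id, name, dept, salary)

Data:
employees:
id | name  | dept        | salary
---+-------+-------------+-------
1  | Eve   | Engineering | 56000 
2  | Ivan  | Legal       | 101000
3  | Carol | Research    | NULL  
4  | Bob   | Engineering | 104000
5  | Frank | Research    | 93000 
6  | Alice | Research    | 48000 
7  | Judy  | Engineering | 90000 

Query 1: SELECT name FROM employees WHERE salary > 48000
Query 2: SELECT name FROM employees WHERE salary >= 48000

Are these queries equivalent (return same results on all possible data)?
No, not equivalent

Query 1 returns: [('Eve',), ('Ivan',), ('Bob',), ('Frank',), ('Judy',)]
Query 2 returns: [('Eve',), ('Ivan',), ('Bob',), ('Frank',), ('Alice',), ('Judy',)]

Reason: > vs >= gives different results when salary = 48000 exists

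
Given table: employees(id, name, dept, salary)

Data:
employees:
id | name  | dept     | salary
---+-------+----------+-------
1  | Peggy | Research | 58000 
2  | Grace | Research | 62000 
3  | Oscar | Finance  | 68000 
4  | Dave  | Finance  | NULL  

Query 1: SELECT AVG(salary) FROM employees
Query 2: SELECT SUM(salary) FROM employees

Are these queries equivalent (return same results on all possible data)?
No, not equivalent

Query 1 returns: [(62666.666666666664,)]
Query 2 returns: [(188000,)]

Reason: AVG vs SUM give different aggregate values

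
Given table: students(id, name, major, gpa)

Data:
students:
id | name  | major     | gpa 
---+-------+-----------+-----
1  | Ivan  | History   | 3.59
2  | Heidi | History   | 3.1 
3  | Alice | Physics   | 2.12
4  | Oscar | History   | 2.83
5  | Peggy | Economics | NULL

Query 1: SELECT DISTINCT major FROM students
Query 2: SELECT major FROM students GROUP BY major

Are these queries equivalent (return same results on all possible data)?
Yes, equivalent

Both queries return: [('Economics',), ('History',), ('Physics',)]

Reason: Both get unique majors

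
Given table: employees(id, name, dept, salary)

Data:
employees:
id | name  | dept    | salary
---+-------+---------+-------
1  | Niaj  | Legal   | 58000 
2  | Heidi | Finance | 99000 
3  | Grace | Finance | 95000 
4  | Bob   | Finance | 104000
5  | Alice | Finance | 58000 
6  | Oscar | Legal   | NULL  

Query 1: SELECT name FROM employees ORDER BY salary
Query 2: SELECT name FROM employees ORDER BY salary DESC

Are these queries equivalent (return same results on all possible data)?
No, not equivalent

Query 1 returns: [('Oscar',), ('Niaj',), ('Alice',), ('Grace',), ('Heidi',), ('Bob',)]
Query 2 returns: [('Bob',), ('Heidi',), ('Grace',), ('Niaj',), ('Alice',), ('Oscar',)]

Reason: ASC vs DESC gives opposite ordering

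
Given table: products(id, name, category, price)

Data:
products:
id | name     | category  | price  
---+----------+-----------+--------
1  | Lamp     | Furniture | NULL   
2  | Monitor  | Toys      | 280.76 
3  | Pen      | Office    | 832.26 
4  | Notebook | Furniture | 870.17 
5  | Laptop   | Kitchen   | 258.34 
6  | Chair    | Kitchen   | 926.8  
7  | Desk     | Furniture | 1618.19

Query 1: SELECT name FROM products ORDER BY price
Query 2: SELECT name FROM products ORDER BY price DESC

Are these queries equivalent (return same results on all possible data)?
No, not equivalent

Query 1 returns: [('Lamp',), ('Laptop',), ('Monitor',), ('Pen',), ('Notebook',), ('Chair',), ('Desk',)]
Query 2 returns: [('Desk',), ('Chair',), ('Notebook',), ('Pen',), ('Monitor',), ('Laptop',), ('Lamp',)]

Reason: ASC vs DESC gives opposite ordering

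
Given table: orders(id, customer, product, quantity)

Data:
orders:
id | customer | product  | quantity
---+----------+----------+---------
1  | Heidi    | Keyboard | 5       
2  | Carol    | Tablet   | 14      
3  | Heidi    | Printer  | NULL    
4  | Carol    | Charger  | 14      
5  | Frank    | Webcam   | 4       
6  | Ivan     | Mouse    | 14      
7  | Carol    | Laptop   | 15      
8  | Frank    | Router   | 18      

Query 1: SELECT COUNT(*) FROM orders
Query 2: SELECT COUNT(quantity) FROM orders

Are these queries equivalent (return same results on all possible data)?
No, not equivalent

Query 1 returns: [(8,)]
Query 2 returns: [(7,)]

Reason: COUNT(*) includes NULLs, COUNT(column) excludes them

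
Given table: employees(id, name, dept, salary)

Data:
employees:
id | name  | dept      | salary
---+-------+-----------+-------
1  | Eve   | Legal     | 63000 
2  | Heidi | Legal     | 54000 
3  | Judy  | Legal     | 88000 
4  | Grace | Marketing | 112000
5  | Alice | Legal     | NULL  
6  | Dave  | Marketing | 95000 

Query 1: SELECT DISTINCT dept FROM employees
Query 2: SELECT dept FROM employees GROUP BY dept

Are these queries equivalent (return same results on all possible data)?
Yes, equivalent

Both queries return: [('Legal',), ('Marketing',)]

Reason: Both get unique depts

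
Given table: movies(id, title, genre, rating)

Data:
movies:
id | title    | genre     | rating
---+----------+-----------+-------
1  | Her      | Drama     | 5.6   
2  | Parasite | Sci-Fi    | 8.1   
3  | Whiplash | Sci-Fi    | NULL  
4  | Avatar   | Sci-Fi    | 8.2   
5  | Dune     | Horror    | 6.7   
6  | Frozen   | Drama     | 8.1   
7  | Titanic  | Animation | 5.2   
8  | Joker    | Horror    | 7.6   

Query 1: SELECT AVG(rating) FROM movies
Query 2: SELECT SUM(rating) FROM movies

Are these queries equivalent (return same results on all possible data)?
No, not equivalent

Query 1 returns: [(7.071428571428571,)]
Query 2 returns: [(49.5,)]

Reason: AVG vs SUM give different aggregate values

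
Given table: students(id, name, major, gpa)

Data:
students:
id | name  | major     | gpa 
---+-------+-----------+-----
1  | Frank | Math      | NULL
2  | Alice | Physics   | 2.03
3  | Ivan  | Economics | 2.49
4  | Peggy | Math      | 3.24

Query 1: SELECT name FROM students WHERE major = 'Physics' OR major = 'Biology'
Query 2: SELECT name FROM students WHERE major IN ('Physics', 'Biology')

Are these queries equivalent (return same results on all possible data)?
Yes, equivalent

Both queries return: [('Alice',)]

Reason: OR vs IN are equivalent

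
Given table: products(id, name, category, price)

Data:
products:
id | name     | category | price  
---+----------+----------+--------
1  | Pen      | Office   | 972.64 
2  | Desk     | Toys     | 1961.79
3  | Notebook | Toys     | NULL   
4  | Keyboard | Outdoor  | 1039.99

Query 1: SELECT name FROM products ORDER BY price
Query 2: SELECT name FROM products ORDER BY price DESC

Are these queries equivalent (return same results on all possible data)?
No, not equivalent

Query 1 returns: [('Notebook',), ('Pen',), ('Keyboard',), ('Desk',)]
Query 2 returns: [('Desk',), ('Keyboard',), ('Pen',), ('Notebook',)]

Reason: ASC vs DESC gives opposite ordering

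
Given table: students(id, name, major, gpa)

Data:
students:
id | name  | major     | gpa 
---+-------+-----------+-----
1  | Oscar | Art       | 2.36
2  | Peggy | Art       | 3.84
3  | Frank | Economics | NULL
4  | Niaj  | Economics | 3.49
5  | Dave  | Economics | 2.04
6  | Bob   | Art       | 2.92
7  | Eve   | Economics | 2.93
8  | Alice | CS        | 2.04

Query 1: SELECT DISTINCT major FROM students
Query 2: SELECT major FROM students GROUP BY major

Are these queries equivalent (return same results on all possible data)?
Yes, equivalent

Both queries return: [('Art',), ('CS',), ('Economics',)]

Reason: Both get unique majors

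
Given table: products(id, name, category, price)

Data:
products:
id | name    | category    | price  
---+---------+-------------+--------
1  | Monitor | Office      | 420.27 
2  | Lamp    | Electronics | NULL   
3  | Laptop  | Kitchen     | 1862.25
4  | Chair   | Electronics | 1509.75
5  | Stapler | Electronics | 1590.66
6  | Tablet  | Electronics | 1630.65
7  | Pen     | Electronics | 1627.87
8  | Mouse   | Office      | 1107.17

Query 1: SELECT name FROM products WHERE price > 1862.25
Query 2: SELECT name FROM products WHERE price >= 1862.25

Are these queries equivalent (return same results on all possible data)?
No, not equivalent

Query 1 returns: []
Query 2 returns: [('Laptop',)]

Reason: > vs >= gives different results when price = 1862.25 exists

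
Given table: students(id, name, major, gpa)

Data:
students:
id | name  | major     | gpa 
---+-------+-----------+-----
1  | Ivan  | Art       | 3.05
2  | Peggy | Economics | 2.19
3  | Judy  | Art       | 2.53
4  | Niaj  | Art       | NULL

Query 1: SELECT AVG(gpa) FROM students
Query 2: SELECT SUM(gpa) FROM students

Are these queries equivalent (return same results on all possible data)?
No, not equivalent

Query 1 returns: [(2.59,)]
Query 2 returns: [(7.77,)]

Reason: AVG vs SUM give different aggregate values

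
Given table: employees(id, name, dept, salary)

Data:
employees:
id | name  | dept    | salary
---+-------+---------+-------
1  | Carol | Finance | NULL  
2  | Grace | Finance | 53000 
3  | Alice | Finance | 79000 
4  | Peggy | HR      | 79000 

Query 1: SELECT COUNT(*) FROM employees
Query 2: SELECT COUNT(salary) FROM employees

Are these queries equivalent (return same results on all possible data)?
No, not equivalent

Query 1 returns: [(4,)]
Query 2 returns: [(3,)]

Reason: COUNT(*) includes NULLs, COUNT(column) excludes them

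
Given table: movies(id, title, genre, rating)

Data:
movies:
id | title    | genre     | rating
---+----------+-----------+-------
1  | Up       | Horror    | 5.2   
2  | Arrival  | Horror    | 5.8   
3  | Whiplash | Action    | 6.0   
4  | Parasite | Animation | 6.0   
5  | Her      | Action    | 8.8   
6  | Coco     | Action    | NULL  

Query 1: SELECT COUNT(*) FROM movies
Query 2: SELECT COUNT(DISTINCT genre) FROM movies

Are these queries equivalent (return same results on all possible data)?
No, not equivalent

Query 1 returns: [(6,)]
Query 2 returns: [(3,)]

Reason: COUNT(*) counts rows, COUNT(DISTINCT genre) counts unique genres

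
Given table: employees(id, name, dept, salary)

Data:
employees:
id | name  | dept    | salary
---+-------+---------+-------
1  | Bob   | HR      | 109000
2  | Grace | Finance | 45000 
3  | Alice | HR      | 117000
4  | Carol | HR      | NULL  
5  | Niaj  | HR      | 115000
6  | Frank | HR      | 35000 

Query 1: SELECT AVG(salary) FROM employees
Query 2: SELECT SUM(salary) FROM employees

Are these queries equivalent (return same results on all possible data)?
No, not equivalent

Query 1 returns: [(84200.0,)]
Query 2 returns: [(421000,)]

Reason: AVG vs SUM give different aggregate values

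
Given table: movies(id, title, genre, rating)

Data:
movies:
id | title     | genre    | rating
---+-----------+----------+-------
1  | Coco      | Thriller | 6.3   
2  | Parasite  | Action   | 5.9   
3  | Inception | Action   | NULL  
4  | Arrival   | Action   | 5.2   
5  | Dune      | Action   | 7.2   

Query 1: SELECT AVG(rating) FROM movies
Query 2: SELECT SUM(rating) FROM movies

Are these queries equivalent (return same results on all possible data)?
No, not equivalent

Query 1 returns: [(6.15,)]
Query 2 returns: [(24.6,)]

Reason: AVG vs SUM give different aggregate values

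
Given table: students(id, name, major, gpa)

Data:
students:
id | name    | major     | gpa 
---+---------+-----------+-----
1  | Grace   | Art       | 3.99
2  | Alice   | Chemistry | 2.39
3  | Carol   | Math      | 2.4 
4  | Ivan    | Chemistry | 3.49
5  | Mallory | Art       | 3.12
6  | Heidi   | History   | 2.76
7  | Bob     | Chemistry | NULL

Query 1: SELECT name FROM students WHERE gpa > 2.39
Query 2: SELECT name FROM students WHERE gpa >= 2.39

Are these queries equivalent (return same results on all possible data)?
No, not equivalent

Query 1 returns: [('Grace',), ('Carol',), ('Ivan',), ('Mallory',), ('Heidi',)]
Query 2 returns: [('Grace',), ('Alice',), ('Carol',), ('Ivan',), ('Mallory',), ('Heidi',)]

Reason: > vs >= gives different results when gpa = 2.39 exists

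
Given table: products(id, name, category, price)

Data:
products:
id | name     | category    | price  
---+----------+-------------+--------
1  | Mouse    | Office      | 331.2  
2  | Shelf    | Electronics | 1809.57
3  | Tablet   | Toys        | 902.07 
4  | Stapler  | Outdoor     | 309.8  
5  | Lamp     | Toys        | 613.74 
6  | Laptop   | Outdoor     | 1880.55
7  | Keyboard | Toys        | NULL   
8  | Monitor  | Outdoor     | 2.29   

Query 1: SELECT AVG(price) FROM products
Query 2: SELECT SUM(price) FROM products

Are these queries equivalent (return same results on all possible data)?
No, not equivalent

Query 1 returns: [(835.6028571428571,)]
Query 2 returns: [(5849.22,)]

Reason: AVG vs SUM give different aggregate values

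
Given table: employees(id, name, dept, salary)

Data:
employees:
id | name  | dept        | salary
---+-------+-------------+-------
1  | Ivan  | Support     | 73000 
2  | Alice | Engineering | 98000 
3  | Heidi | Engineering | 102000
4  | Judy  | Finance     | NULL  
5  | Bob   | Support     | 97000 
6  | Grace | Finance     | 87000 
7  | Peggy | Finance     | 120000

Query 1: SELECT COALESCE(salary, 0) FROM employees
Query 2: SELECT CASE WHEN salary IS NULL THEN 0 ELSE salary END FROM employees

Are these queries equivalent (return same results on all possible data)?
Yes, equivalent

Both queries return: [(0,), (73000,), (87000,), (97000,), (98000,), (102000,), (120000,)]

Reason: COALESCE vs CASE for NULL handling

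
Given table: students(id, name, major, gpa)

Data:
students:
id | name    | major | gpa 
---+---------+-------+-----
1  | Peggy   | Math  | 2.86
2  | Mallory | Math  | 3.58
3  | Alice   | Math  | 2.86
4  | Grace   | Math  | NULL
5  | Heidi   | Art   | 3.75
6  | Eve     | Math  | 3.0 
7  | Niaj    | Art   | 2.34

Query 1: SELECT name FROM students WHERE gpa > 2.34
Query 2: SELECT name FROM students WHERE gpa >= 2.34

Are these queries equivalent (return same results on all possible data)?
No, not equivalent

Query 1 returns: [('Peggy',), ('Mallory',), ('Alice',), ('Heidi',), ('Eve',)]
Query 2 returns: [('Peggy',), ('Mallory',), ('Alice',), ('Heidi',), ('Eve',), ('Niaj',)]

Reason: > vs >= gives different results when gpa = 2.34 exists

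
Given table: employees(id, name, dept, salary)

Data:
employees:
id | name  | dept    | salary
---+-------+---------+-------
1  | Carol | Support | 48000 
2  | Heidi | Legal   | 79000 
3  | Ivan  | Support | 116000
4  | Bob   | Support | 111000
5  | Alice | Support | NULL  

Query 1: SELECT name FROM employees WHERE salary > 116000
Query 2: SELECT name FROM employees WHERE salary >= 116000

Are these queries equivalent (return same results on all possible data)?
No, not equivalent

Query 1 returns: []
Query 2 returns: [('Ivan',)]

Reason: > vs >= gives different results when salary = 116000 exists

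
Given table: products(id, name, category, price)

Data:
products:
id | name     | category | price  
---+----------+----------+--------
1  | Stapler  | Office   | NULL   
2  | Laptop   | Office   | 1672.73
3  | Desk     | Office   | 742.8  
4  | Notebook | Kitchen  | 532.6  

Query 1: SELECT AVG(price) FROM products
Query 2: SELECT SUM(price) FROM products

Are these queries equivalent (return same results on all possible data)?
No, not equivalent

Query 1 returns: [(982.71,)]
Query 2 returns: [(2948.13,)]

Reason: AVG vs SUM give different aggregate values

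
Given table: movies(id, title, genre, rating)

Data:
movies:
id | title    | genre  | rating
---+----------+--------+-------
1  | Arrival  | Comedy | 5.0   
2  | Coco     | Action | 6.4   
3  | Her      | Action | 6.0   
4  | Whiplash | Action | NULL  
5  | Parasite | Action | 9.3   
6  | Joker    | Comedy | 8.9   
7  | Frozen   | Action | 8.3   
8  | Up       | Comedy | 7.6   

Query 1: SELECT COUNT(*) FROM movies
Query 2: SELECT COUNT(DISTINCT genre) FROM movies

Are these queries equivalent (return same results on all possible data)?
No, not equivalent

Query 1 returns: [(8,)]
Query 2 returns: [(2,)]

Reason: COUNT(*) counts rows, COUNT(DISTINCT genre) counts unique genres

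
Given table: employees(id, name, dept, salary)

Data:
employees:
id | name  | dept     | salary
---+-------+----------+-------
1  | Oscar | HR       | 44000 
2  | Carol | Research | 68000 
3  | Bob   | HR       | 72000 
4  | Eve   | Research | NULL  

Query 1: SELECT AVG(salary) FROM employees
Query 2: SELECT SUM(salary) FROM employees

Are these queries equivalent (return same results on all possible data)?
No, not equivalent

Query 1 returns: [(61333.333333333336,)]
Query 2 returns: [(184000,)]

Reason: AVG vs SUM give different aggregate values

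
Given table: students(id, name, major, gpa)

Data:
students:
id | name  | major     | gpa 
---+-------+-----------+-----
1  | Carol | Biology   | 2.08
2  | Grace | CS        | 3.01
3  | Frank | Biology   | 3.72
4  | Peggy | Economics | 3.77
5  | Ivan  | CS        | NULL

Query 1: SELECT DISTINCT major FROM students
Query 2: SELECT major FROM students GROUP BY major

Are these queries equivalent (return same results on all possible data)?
Yes, equivalent

Both queries return: [('Biology',), ('CS',), ('Economics',)]

Reason: Both get unique majors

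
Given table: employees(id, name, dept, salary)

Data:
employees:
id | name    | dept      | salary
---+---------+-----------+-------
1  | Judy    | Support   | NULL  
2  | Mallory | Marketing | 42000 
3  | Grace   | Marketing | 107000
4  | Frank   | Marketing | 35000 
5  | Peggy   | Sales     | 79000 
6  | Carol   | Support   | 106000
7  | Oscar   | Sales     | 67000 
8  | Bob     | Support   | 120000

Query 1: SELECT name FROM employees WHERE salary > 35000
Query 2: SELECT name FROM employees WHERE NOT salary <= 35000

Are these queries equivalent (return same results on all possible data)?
Yes, equivalent

Both queries return: [('Bob',), ('Carol',), ('Grace',), ('Mallory',), ('Oscar',), ('Peggy',)]

Reason: Both filter salary > 35000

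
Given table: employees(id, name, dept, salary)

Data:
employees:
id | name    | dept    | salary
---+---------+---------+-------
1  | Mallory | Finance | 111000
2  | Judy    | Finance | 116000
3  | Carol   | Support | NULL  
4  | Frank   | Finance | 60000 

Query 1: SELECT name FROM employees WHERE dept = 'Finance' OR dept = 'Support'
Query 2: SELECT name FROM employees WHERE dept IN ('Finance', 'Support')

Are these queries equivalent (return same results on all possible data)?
Yes, equivalent

Both queries return: [('Carol',), ('Frank',), ('Judy',), ('Mallory',)]

Reason: OR vs IN are equivalent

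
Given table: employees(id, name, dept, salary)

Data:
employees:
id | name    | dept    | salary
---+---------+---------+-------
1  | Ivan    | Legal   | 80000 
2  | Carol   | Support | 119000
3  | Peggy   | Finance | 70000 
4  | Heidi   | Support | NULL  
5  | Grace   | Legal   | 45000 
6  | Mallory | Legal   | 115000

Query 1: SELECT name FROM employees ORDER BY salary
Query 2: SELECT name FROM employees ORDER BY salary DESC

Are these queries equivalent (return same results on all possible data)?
No, not equivalent

Query 1 returns: [('Heidi',), ('Grace',), ('Peggy',), ('Ivan',), ('Mallory',), ('Carol',)]
Query 2 returns: [('Carol',), ('Mallory',), ('Ivan',), ('Peggy',), ('Grace',), ('Heidi',)]

Reason: ASC vs DESC gives opposite ordering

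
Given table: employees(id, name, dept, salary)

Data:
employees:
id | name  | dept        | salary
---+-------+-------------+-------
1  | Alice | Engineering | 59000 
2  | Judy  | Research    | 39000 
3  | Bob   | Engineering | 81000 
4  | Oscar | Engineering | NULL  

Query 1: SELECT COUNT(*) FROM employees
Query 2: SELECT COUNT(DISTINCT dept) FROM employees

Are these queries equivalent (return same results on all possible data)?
No, not equivalent

Query 1 returns: [(4,)]
Query 2 returns: [(2,)]

Reason: COUNT(*) counts rows, COUNT(DISTINCT dept) counts unique depts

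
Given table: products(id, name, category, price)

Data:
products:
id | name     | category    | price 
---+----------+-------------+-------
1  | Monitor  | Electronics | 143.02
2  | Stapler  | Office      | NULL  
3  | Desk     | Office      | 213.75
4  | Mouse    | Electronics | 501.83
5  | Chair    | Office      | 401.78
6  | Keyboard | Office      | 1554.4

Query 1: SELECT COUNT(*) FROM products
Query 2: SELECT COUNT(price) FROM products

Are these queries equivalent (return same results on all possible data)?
No, not equivalent

Query 1 returns: [(6,)]
Query 2 returns: [(5,)]

Reason: COUNT(*) includes NULLs, COUNT(column) excludes them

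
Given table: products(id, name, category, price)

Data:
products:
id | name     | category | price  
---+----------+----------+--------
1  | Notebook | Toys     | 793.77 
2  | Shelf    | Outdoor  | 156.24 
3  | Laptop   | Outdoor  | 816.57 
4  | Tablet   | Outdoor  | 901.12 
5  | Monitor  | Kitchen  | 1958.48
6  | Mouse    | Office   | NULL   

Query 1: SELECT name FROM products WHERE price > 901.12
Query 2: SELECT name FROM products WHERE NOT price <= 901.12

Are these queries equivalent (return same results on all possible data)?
Yes, equivalent

Both queries return: [('Monitor',)]

Reason: Both filter price > 901.12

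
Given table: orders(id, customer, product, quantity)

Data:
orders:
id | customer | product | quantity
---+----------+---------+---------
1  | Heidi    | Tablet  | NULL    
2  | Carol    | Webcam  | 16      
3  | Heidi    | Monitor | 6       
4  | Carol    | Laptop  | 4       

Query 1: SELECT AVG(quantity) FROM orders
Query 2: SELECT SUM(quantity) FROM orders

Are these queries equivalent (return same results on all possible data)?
No, not equivalent

Query 1 returns: [(8.666666666666666,)]
Query 2 returns: [(26,)]

Reason: AVG vs SUM give different aggregate values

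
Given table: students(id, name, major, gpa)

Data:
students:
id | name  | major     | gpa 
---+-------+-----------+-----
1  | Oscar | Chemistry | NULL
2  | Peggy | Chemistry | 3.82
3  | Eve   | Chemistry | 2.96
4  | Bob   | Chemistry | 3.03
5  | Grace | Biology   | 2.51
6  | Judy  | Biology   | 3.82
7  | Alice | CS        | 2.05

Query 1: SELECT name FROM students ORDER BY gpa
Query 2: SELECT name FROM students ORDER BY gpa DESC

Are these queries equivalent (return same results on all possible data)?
No, not equivalent

Query 1 returns: [('Oscar',), ('Alice',), ('Grace',), ('Eve',), ('Bob',), ('Peggy',), ('Judy',)]
Query 2 returns: [('Peggy',), ('Judy',), ('Bob',), ('Eve',), ('Grace',), ('Alice',), ('Oscar',)]

Reason: ASC vs DESC gives opposite ordering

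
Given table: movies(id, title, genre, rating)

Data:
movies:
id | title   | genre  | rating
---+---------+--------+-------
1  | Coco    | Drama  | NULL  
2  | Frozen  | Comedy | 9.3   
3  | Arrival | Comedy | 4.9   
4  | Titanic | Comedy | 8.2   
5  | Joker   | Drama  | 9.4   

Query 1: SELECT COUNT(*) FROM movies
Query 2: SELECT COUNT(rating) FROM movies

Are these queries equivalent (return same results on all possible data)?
No, not equivalent

Query 1 returns: [(5,)]
Query 2 returns: [(4,)]

Reason: COUNT(*) includes NULLs, COUNT(column) excludes them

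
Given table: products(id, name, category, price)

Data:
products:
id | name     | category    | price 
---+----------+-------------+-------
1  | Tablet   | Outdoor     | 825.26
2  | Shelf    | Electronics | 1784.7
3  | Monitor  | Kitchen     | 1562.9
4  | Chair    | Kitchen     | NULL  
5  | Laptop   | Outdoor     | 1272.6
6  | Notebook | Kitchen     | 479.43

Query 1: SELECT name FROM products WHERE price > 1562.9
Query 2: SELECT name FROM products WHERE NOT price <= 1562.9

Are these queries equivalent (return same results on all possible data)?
Yes, equivalent

Both queries return: [('Shelf',)]

Reason: Both filter price > 1562.9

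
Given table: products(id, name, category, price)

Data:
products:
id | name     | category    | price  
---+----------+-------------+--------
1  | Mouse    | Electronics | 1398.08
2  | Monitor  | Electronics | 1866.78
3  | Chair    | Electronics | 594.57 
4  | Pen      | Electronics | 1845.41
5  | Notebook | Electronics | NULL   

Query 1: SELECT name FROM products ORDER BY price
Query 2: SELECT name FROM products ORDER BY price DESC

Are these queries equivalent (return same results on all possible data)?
No, not equivalent

Query 1 returns: [('Notebook',), ('Chair',), ('Mouse',), ('Pen',), ('Monitor',)]
Query 2 returns: [('Monitor',), ('Pen',), ('Mouse',), ('Chair',), ('Notebook',)]

Reason: ASC vs DESC gives opposite ordering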